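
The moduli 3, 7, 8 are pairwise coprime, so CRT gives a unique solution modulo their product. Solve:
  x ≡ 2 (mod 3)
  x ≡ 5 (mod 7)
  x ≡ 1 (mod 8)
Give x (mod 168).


Moduli 3, 7, 8 are pairwise coprime; by CRT there is a unique solution modulo M = 3 · 7 · 8 = 168.
Solve pairwise, accumulating the modulus:
  Start with x ≡ 2 (mod 3).
  Combine with x ≡ 5 (mod 7): since gcd(3, 7) = 1, we get a unique residue mod 21.
    Write x = 2 + 3·t and substitute into x ≡ 5 (mod 7): 3·t ≡ 5 − 2 = 3 (mod 7).
    The inverse of 3 mod 7 is 5 (since 3·5 = 15 = 2·7 + 1), so t ≡ 5·3 = 15 ≡ 1 (mod 7).
    Then x = 2 + 3·1 = 5, valid modulo lcm(3, 7) = 21: x ≡ 5 (mod 21).
  Combine with x ≡ 1 (mod 8): since gcd(21, 8) = 1, we get a unique residue mod 168.
    Write x = 5 + 21·t and substitute into x ≡ 1 (mod 8): 21·t ≡ 1 − 5 = -4 (mod 8).
    Reduce coefficients mod 8: 5·t ≡ 4 (mod 8).
    The inverse of 5 mod 8 is 5 (since 5·5 = 25 = 3·8 + 1), so t ≡ 5·4 = 20 ≡ 4 (mod 8).
    Then x = 5 + 21·4 = 89, valid modulo lcm(21, 8) = 168: x ≡ 89 (mod 168).
Verify: 89 mod 3 = 2 ✓, 89 mod 7 = 5 ✓, 89 mod 8 = 1 ✓.

x ≡ 89 (mod 168).


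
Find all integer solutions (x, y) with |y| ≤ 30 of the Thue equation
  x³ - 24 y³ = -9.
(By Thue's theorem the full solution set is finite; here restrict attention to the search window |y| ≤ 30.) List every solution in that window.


The equation is x³ - 24y³ = -9. For fixed y, x³ = 24·y³ − 9, so a solution requires the RHS to be a perfect cube.
Strategy: iterate y from -30 to 30, compute RHS = 24·y³ − 9, and check whether it is a (positive or negative) perfect cube.
Check small values of y:
  y = 0: RHS = -9 is not a perfect cube.
  y = 1: RHS = 15 is not a perfect cube.
  y = -1: RHS = -33 is not a perfect cube.
  y = 2: RHS = 183 is not a perfect cube.
  y = -2: RHS = -201 is not a perfect cube.
  y = 3: RHS = 639 is not a perfect cube.
  y = -3: RHS = -657 is not a perfect cube.
Continuing the search up to |y| = 30 finds no solutions either.
No (x, y) in the scanned range satisfies the equation.

No integer solutions with |y| ≤ 30.


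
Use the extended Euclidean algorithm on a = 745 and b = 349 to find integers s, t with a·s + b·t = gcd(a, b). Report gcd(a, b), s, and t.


Euclidean algorithm on (745, 349) — divide until remainder is 0:
  745 = 2 · 349 + 47
  349 = 7 · 47 + 20
  47 = 2 · 20 + 7
  20 = 2 · 7 + 6
  7 = 1 · 6 + 1
  6 = 6 · 1 + 0
gcd(745, 349) = 1.
Track Bezout coefficients alongside the remainders: start with r₀ = 745 = a·1 + b·0 (s = 1, t = 0) and r₁ = 349 = a·0 + b·1 (s = 0, t = 1); each new remainder r_{k+1} = r_{k-1} − q_k·r_k inherits s_{k+1} = s_{k-1} − q_k·s_k, t_{k+1} = t_{k-1} − q_k·t_k, so r_k = a·s_k + b·t_k at every step:
  q = 2: r = 47, s = 1 − 2·0 = 1, t = 0 − 2·1 = -2  (check: 745·1 + 349·(-2) = 47)
  q = 7: r = 20, s = 0 − 7·1 = -7, t = 1 − 7·(-2) = 15  (check: 745·(-7) + 349·15 = 20)
  q = 2: r = 7, s = 1 − 2·(-7) = 15, t = -2 − 2·15 = -32  (check: 745·15 + 349·(-32) = 7)
  q = 2: r = 6, s = -7 − 2·15 = -37, t = 15 − 2·(-32) = 79  (check: 745·(-37) + 349·79 = 6)
  q = 1: r = 1, s = 15 − 1·(-37) = 52, t = -32 − 1·79 = -111  (check: 745·52 + 349·(-111) = 1)
The row with r = 1 (the gcd) gives the Bezout coefficients s = 52, t = -111.
Result: 745 · (52) + 349 · (-111) = 1.

gcd(745, 349) = 1; s = 52, t = -111 (check: 745·52 + 349·(-111) = 1).


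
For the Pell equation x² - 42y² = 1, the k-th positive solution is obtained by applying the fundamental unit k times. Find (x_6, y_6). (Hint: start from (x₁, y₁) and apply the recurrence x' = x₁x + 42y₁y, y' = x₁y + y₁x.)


Step 1: Find the fundamental solution (x₁, y₁) of x² - 42y² = 1.
  Expand √42 as a continued fraction. a₀ = ⌊√42⌋ = 6; iterate m_{k+1} = d_k·a_k − m_k, d_{k+1} = (42 − m_{k+1}²)/d_k, a_{k+1} = ⌊(a₀ + m_{k+1})/d_{k+1}⌋ (starting m₀ = 0, d₀ = 1), with convergents p_k = a_k·p_{k-1} + p_{k-2}, q_k = a_k·q_{k-1} + q_{k-2} (p₋₁ = 1, q₋₁ = 0):
  k = 0: a₀ = 6; p₀/q₀ = 6/1; p₀² − 42·q₀² = 36 − 42 = -6.
  k = 1: m = 6, d = 6, a = ⌊(6 + 6)/6⌋ = 2; p/q = (2·6 + 1)/(2·1 + 0) = 13/2; p² − 42·q² = 169 − 168 = 1.
  The first convergent with p² − 42·q² = 1 gives the fundamental solution (x₁, y₁) = (13, 2).
Step 2: Apply the recurrence (x_{n+1}, y_{n+1}) = (x₁x_n + 42y₁y_n, x₁y_n + y₁x_n) repeatedly.
  From (x_1, y_1) = (13, 2): x_2 = 13·13 + 42·2·2 = 337; y_2 = 13·2 + 2·13 = 52.
  From (x_2, y_2) = (337, 52): x_3 = 13·337 + 42·2·52 = 8749; y_3 = 13·52 + 2·337 = 1350.
  From (x_3, y_3) = (8749, 1350): x_4 = 13·8749 + 42·2·1350 = 227137; y_4 = 13·1350 + 2·8749 = 35048.
  From (x_4, y_4) = (227137, 35048): x_5 = 13·227137 + 42·2·35048 = 5896813; y_5 = 13·35048 + 2·227137 = 909898.
  From (x_5, y_5) = (5896813, 909898): x_6 = 13·5896813 + 42·2·909898 = 153090001; y_6 = 13·909898 + 2·5896813 = 23622300.
Step 3: Verify x_6² - 42·y_6² = 23436548406180001 - 23436548406180000 = 1 (should be 1). ✓

(x_1, y_1) = (13, 2); (x_6, y_6) = (153090001, 23622300).


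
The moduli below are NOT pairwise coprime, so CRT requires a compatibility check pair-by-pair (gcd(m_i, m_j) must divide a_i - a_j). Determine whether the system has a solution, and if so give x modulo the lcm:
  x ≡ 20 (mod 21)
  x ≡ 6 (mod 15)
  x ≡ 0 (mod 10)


Moduli 21, 15, 10 are not pairwise coprime, so CRT works modulo lcm(m_i) when all pairwise compatibility conditions hold.
Pairwise compatibility: gcd(m_i, m_j) must divide a_i - a_j for every pair.
Merge one congruence at a time:
  Start: x ≡ 20 (mod 21).
  Combine with x ≡ 6 (mod 15): gcd(21, 15) = 3, and 6 - 20 = -14 is NOT divisible by 3.
    ⇒ system is inconsistent (no integer solution).

No solution (the system is inconsistent).


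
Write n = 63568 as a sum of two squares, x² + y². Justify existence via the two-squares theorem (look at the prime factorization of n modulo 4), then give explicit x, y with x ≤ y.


Step 1: Factor n = 63568 = 2^4 · 29 · 137.
Step 2: Check the mod-4 condition on each prime factor: 2 = 2 (special); 29 ≡ 1 (mod 4), exponent 1; 137 ≡ 1 (mod 4), exponent 1.
All primes ≡ 3 (mod 4) appear to even exponent (or don't appear), so by the two-squares theorem n IS expressible as a sum of two squares.
Step 3: Build a representation. Group n = k² · m with k = 4 and m = 29 · 137 = 3973 (a product of primes ≡ 1 (mod 4)); a representation of m scales to one of n via (k·x)² + (k·y)² = k²(x² + y²). Each prime p ≡ 1 (mod 4) is itself a sum of two squares; find a² by testing p − a² for a perfect square:
  29: 29 − 1² = 28, 29 − 2² = 25 = 5² ⇒ 29 = 2² + 5².
  137: 137 − 1² = 136, 137 − 2² = 133, 137 − 3² = 128, 137 − 4² = 121 = 11² ⇒ 137 = 4² + 11².
  Combine using the Brahmagupta–Fibonacci identity (a² + b²)(c² + d²) = (ac − bd)² + (ad + bc)² = (ac + bd)² + (ad − bc)²:
  29 · 137 = 3973: from (2² + 5²)(4² + 11²), take (2·4 − 5·11, 2·11 + 5·4) = (8 − 55, 22 + 20) = (-47, 42); dropping signs (only squares matter) gives (47, 42); check 47² + 42² = 2209 + 1764 = 3973 ✓.
  Scale by k = 4: (4·47, 4·42) = (188, 168).
Step 4: Order so x ≤ y and verify: 168² + 188² = 28224 + 35344 = 63568 = n. ✓

n = 63568 = 168² + 188² (one valid representation with x ≤ y).


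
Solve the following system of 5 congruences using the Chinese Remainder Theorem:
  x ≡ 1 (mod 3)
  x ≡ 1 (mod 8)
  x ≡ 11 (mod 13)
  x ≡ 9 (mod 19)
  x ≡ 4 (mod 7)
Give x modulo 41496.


Product of moduli M = 3 · 8 · 13 · 19 · 7 = 41496.
Merge one congruence at a time:
  Start: x ≡ 1 (mod 3).
  Combine with x ≡ 1 (mod 8); new modulus lcm = 24.
    Write x = 1 + 3·t and substitute into x ≡ 1 (mod 8): 3·t ≡ 1 − 1 = 0 (mod 8).
    The inverse of 3 mod 8 is 3 (since 3·3 = 9 = 1·8 + 1), so t ≡ 3·0 = 0 ≡ 0 (mod 8).
    Then x = 1 + 3·0 = 1, valid modulo lcm(3, 8) = 24: x ≡ 1 (mod 24).
  Combine with x ≡ 11 (mod 13); new modulus lcm = 312.
    Write x = 1 + 24·t and substitute into x ≡ 11 (mod 13): 24·t ≡ 11 − 1 = 10 (mod 13).
    Reduce coefficients mod 13: 11·t ≡ 10 (mod 13).
    The inverse of 11 mod 13 is 6 (since 11·6 = 66 = 5·13 + 1), so t ≡ 6·10 = 60 ≡ 8 (mod 13).
    Then x = 1 + 24·8 = 193, valid modulo lcm(24, 13) = 312: x ≡ 193 (mod 312).
  Combine with x ≡ 9 (mod 19); new modulus lcm = 5928.
    Write x = 193 + 312·t and substitute into x ≡ 9 (mod 19): 312·t ≡ 9 − 193 = -184 (mod 19).
    Reduce coefficients mod 19: 8·t ≡ 6 (mod 19).
    The inverse of 8 mod 19 is 12 (since 8·12 = 96 = 5·19 + 1), so t ≡ 12·6 = 72 ≡ 15 (mod 19).
    Then x = 193 + 312·15 = 4873, valid modulo lcm(312, 19) = 5928: x ≡ 4873 (mod 5928).
  Combine with x ≡ 4 (mod 7); new modulus lcm = 41496.
    Write x = 4873 + 5928·t and substitute into x ≡ 4 (mod 7): 5928·t ≡ 4 − 4873 = -4869 (mod 7).
    Reduce coefficients mod 7: 6·t ≡ 3 (mod 7).
    The inverse of 6 mod 7 is 6 (since 6·6 = 36 = 5·7 + 1), so t ≡ 6·3 = 18 ≡ 4 (mod 7).
    Then x = 4873 + 5928·4 = 28585, valid modulo lcm(5928, 7) = 41496: x ≡ 28585 (mod 41496).
Verify against each original: 28585 mod 3 = 1, 28585 mod 8 = 1, 28585 mod 13 = 11, 28585 mod 19 = 9, 28585 mod 7 = 4.

x ≡ 28585 (mod 41496).


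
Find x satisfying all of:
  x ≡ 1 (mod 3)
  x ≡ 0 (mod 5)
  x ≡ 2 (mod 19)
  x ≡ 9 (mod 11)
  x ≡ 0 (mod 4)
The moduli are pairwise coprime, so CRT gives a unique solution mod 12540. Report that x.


Product of moduli M = 3 · 5 · 19 · 11 · 4 = 12540.
Merge one congruence at a time:
  Start: x ≡ 1 (mod 3).
  Combine with x ≡ 0 (mod 5); new modulus lcm = 15.
    Write x = 1 + 3·t and substitute into x ≡ 0 (mod 5): 3·t ≡ 0 − 1 = -1 (mod 5).
    Reduce coefficients mod 5: 3·t ≡ 4 (mod 5).
    The inverse of 3 mod 5 is 2 (since 3·2 = 6 = 1·5 + 1), so t ≡ 2·4 = 8 ≡ 3 (mod 5).
    Then x = 1 + 3·3 = 10, valid modulo lcm(3, 5) = 15: x ≡ 10 (mod 15).
  Combine with x ≡ 2 (mod 19); new modulus lcm = 285.
    Write x = 10 + 15·t and substitute into x ≡ 2 (mod 19): 15·t ≡ 2 − 10 = -8 (mod 19).
    Reduce coefficients mod 19: 15·t ≡ 11 (mod 19).
    The inverse of 15 mod 19 is 14 (since 15·14 = 210 = 11·19 + 1), so t ≡ 14·11 = 154 ≡ 2 (mod 19).
    Then x = 10 + 15·2 = 40, valid modulo lcm(15, 19) = 285: x ≡ 40 (mod 285).
  Combine with x ≡ 9 (mod 11); new modulus lcm = 3135.
    Write x = 40 + 285·t and substitute into x ≡ 9 (mod 11): 285·t ≡ 9 − 40 = -31 (mod 11).
    Reduce coefficients mod 11: 10·t ≡ 2 (mod 11).
    The inverse of 10 mod 11 is 10 (since 10·10 = 100 = 9·11 + 1), so t ≡ 10·2 = 20 ≡ 9 (mod 11).
    Then x = 40 + 285·9 = 2605, valid modulo lcm(285, 11) = 3135: x ≡ 2605 (mod 3135).
  Combine with x ≡ 0 (mod 4); new modulus lcm = 12540.
    Write x = 2605 + 3135·t and substitute into x ≡ 0 (mod 4): 3135·t ≡ 0 − 2605 = -2605 (mod 4).
    Reduce coefficients mod 4: 3·t ≡ 3 (mod 4).
    The inverse of 3 mod 4 is 3 (since 3·3 = 9 = 2·4 + 1), so t ≡ 3·3 = 9 ≡ 1 (mod 4).
    Then x = 2605 + 3135·1 = 5740, valid modulo lcm(3135, 4) = 12540: x ≡ 5740 (mod 12540).
Verify against each original: 5740 mod 3 = 1, 5740 mod 5 = 0, 5740 mod 19 = 2, 5740 mod 11 = 9, 5740 mod 4 = 0.

x ≡ 5740 (mod 12540).


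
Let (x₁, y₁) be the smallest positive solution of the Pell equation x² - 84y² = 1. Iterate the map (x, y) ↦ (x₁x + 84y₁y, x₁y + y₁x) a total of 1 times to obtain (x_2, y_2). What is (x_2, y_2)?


Step 1: Find the fundamental solution (x₁, y₁) of x² - 84y² = 1.
  Expand √84 as a continued fraction. a₀ = ⌊√84⌋ = 9; iterate m_{k+1} = d_k·a_k − m_k, d_{k+1} = (84 − m_{k+1}²)/d_k, a_{k+1} = ⌊(a₀ + m_{k+1})/d_{k+1}⌋ (starting m₀ = 0, d₀ = 1), with convergents p_k = a_k·p_{k-1} + p_{k-2}, q_k = a_k·q_{k-1} + q_{k-2} (p₋₁ = 1, q₋₁ = 0):
  k = 0: a₀ = 9; p₀/q₀ = 9/1; p₀² − 84·q₀² = 81 − 84 = -3.
  k = 1: m = 9, d = 3, a = ⌊(9 + 9)/3⌋ = 6; p/q = (6·9 + 1)/(6·1 + 0) = 55/6; p² − 84·q² = 3025 − 3024 = 1.
  The first convergent with p² − 84·q² = 1 gives the fundamental solution (x₁, y₁) = (55, 6).
Step 2: Apply the recurrence (x_{n+1}, y_{n+1}) = (x₁x_n + 84y₁y_n, x₁y_n + y₁x_n) repeatedly.
  From (x_1, y_1) = (55, 6): x_2 = 55·55 + 84·6·6 = 6049; y_2 = 55·6 + 6·55 = 660.
Step 3: Verify x_2² - 84·y_2² = 36590401 - 36590400 = 1 (should be 1). ✓

(x_1, y_1) = (55, 6); (x_2, y_2) = (6049, 660).


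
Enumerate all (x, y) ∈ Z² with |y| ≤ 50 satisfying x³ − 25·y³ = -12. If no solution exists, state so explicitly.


The equation is x³ - 25y³ = -12. For fixed y, x³ = 25·y³ − 12, so a solution requires the RHS to be a perfect cube.
Strategy: iterate y from -50 to 50, compute RHS = 25·y³ − 12, and check whether it is a (positive or negative) perfect cube.
Check small values of y:
  y = 0: RHS = -12 is not a perfect cube.
  y = 1: RHS = 13 is not a perfect cube.
  y = -1: RHS = -37 is not a perfect cube.
  y = 2: RHS = 188 is not a perfect cube.
  y = -2: RHS = -212 is not a perfect cube.
  y = 3: RHS = 663 is not a perfect cube.
  y = -3: RHS = -687 is not a perfect cube.
Continuing the search up to |y| = 50 finds no solutions either.
No (x, y) in the scanned range satisfies the equation.

No integer solutions with |y| ≤ 50.


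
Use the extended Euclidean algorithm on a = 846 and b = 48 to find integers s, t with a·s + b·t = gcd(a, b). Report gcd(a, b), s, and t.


Euclidean algorithm on (846, 48) — divide until remainder is 0:
  846 = 17 · 48 + 30
  48 = 1 · 30 + 18
  30 = 1 · 18 + 12
  18 = 1 · 12 + 6
  12 = 2 · 6 + 0
gcd(846, 48) = 6.
Track Bezout coefficients alongside the remainders: start with r₀ = 846 = a·1 + b·0 (s = 1, t = 0) and r₁ = 48 = a·0 + b·1 (s = 0, t = 1); each new remainder r_{k+1} = r_{k-1} − q_k·r_k inherits s_{k+1} = s_{k-1} − q_k·s_k, t_{k+1} = t_{k-1} − q_k·t_k, so r_k = a·s_k + b·t_k at every step:
  q = 17: r = 30, s = 1 − 17·0 = 1, t = 0 − 17·1 = -17  (check: 846·1 + 48·(-17) = 30)
  q = 1: r = 18, s = 0 − 1·1 = -1, t = 1 − 1·(-17) = 18  (check: 846·(-1) + 48·18 = 18)
  q = 1: r = 12, s = 1 − 1·(-1) = 2, t = -17 − 1·18 = -35  (check: 846·2 + 48·(-35) = 12)
  q = 1: r = 6, s = -1 − 1·2 = -3, t = 18 − 1·(-35) = 53  (check: 846·(-3) + 48·53 = 6)
The row with r = 6 (the gcd) gives the Bezout coefficients s = -3, t = 53.
Result: 846 · (-3) + 48 · (53) = 6.

gcd(846, 48) = 6; s = -3, t = 53 (check: 846·(-3) + 48·53 = 6).


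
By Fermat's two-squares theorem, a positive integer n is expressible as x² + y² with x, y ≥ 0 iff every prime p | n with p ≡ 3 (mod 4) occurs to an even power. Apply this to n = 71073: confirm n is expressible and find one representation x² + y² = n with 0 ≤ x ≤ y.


Step 1: Factor n = 71073 = 3^2 · 53 · 149.
Step 2: Check the mod-4 condition on each prime factor: 3 ≡ 3 (mod 4), exponent 2 (must be even); 53 ≡ 1 (mod 4), exponent 1; 149 ≡ 1 (mod 4), exponent 1.
All primes ≡ 3 (mod 4) appear to even exponent (or don't appear), so by the two-squares theorem n IS expressible as a sum of two squares.
Step 3: Build a representation. Group n = k² · m with k = 3 and m = 53 · 149 = 7897 (a product of primes ≡ 1 (mod 4)); a representation of m scales to one of n via (k·x)² + (k·y)² = k²(x² + y²). Each prime p ≡ 1 (mod 4) is itself a sum of two squares; find a² by testing p − a² for a perfect square:
  53: 53 − 1² = 52, 53 − 2² = 49 = 7² ⇒ 53 = 2² + 7².
  149: 149 − 1² = 148, 149 − 2² = 145, 149 − 3² = 140, 149 − 4² = 133, 149 − 5² = 124, 149 − 6² = 113, 149 − 7² = 100 = 10² ⇒ 149 = 7² + 10².
  Combine using the Brahmagupta–Fibonacci identity (a² + b²)(c² + d²) = (ac − bd)² + (ad + bc)² = (ac + bd)² + (ad − bc)²:
  53 · 149 = 7897: from (2² + 7²)(7² + 10²), take (2·7 − 7·10, 2·10 + 7·7) = (14 − 70, 20 + 49) = (-56, 69); dropping signs (only squares matter) gives (56, 69); check 56² + 69² = 3136 + 4761 = 7897 ✓.
  Scale by k = 3: (3·56, 3·69) = (168, 207).
Step 4: Order so x ≤ y and verify: 168² + 207² = 28224 + 42849 = 71073 = n. ✓

n = 71073 = 168² + 207² (one valid representation with x ≤ y).


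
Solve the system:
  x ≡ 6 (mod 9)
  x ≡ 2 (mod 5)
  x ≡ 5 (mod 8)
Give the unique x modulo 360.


Moduli 9, 5, 8 are pairwise coprime; by CRT there is a unique solution modulo M = 9 · 5 · 8 = 360.
Solve pairwise, accumulating the modulus:
  Start with x ≡ 6 (mod 9).
  Combine with x ≡ 2 (mod 5): since gcd(9, 5) = 1, we get a unique residue mod 45.
    Write x = 6 + 9·t and substitute into x ≡ 2 (mod 5): 9·t ≡ 2 − 6 = -4 (mod 5).
    Reduce coefficients mod 5: 4·t ≡ 1 (mod 5).
    The inverse of 4 mod 5 is 4 (since 4·4 = 16 = 3·5 + 1), so t ≡ 4·1 = 4 ≡ 4 (mod 5).
    Then x = 6 + 9·4 = 42, valid modulo lcm(9, 5) = 45: x ≡ 42 (mod 45).
  Combine with x ≡ 5 (mod 8): since gcd(45, 8) = 1, we get a unique residue mod 360.
    Write x = 42 + 45·t and substitute into x ≡ 5 (mod 8): 45·t ≡ 5 − 42 = -37 (mod 8).
    Reduce coefficients mod 8: 5·t ≡ 3 (mod 8).
    The inverse of 5 mod 8 is 5 (since 5·5 = 25 = 3·8 + 1), so t ≡ 5·3 = 15 ≡ 7 (mod 8).
    Then x = 42 + 45·7 = 357, valid modulo lcm(45, 8) = 360: x ≡ 357 (mod 360).
Verify: 357 mod 9 = 6 ✓, 357 mod 5 = 2 ✓, 357 mod 8 = 5 ✓.

x ≡ 357 (mod 360).


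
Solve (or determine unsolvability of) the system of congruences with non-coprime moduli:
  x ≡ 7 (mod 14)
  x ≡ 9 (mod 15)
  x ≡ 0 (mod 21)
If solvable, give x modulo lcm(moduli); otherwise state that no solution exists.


Moduli 14, 15, 21 are not pairwise coprime, so CRT works modulo lcm(m_i) when all pairwise compatibility conditions hold.
Pairwise compatibility: gcd(m_i, m_j) must divide a_i - a_j for every pair.
Merge one congruence at a time:
  Start: x ≡ 7 (mod 14).
  Combine with x ≡ 9 (mod 15): gcd(14, 15) = 1; 9 - 7 = 2, which IS divisible by 1, so compatible.
    Write x = 7 + 14·t and substitute into x ≡ 9 (mod 15): 14·t ≡ 9 − 7 = 2 (mod 15).
    The inverse of 14 mod 15 is 14 (since 14·14 = 196 = 13·15 + 1), so t ≡ 14·2 = 28 ≡ 13 (mod 15).
    Then x = 7 + 14·13 = 189, valid modulo lcm(14, 15) = 210: x ≡ 189 (mod 210).
  Combine with x ≡ 0 (mod 21): gcd(210, 21) = 21; 0 - 189 = -189, which IS divisible by 21, so compatible.
    Write x = 189 + 210·t and substitute into x ≡ 0 (mod 21): 210·t ≡ 0 − 189 = -189 (mod 21).
    Divide the congruence (and modulus) by g = 21: 10·t ≡ -9 (mod 1).
    Modulo 1 every t works; take t = 0.
    Then x = 189 + 210·0 = 189, valid modulo lcm(210, 21) = 210: x ≡ 189 (mod 210).
Verify: 189 mod 14 = 7, 189 mod 15 = 9, 189 mod 21 = 0.

x ≡ 189 (mod 210).


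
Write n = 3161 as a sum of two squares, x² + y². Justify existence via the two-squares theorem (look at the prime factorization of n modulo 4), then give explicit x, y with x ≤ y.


Step 1: Factor n = 3161 = 29 · 109.
Step 2: Check the mod-4 condition on each prime factor: 29 ≡ 1 (mod 4), exponent 1; 109 ≡ 1 (mod 4), exponent 1.
All primes ≡ 3 (mod 4) appear to even exponent (or don't appear), so by the two-squares theorem n IS expressible as a sum of two squares.
Step 3: Build a representation. Here n = 29 · 109 is a product of primes ≡ 1 (mod 4). Each prime p ≡ 1 (mod 4) is itself a sum of two squares; find a² by testing p − a² for a perfect square:
  29: 29 − 1² = 28, 29 − 2² = 25 = 5² ⇒ 29 = 2² + 5².
  109: 109 − 1² = 108, 109 − 2² = 105, 109 − 3² = 100 = 10² ⇒ 109 = 3² + 10².
  Combine using the Brahmagupta–Fibonacci identity (a² + b²)(c² + d²) = (ac − bd)² + (ad + bc)² = (ac + bd)² + (ad − bc)²:
  29 · 109 = 3161: from (2² + 5²)(3² + 10²), take (2·3 − 5·10, 2·10 + 5·3) = (6 − 50, 20 + 15) = (-44, 35); dropping signs (only squares matter) gives (44, 35); check 44² + 35² = 1936 + 1225 = 3161 ✓.
Step 4: Order so x ≤ y and verify: 35² + 44² = 1225 + 1936 = 3161 = n. ✓

n = 3161 = 35² + 44² (one valid representation with x ≤ y).


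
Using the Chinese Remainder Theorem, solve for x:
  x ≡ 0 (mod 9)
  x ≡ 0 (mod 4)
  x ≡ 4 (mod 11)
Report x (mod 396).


Moduli 9, 4, 11 are pairwise coprime; by CRT there is a unique solution modulo M = 9 · 4 · 11 = 396.
Solve pairwise, accumulating the modulus:
  Start with x ≡ 0 (mod 9).
  Combine with x ≡ 0 (mod 4): since gcd(9, 4) = 1, we get a unique residue mod 36.
    Write x = 0 + 9·t and substitute into x ≡ 0 (mod 4): 9·t ≡ 0 − 0 = 0 (mod 4).
    Reduce coefficients mod 4: 1·t ≡ 0 (mod 4).
    So t ≡ 0 (mod 4).
    Then x = 0 + 9·0 = 0, valid modulo lcm(9, 4) = 36: x ≡ 0 (mod 36).
  Combine with x ≡ 4 (mod 11): since gcd(36, 11) = 1, we get a unique residue mod 396.
    Write x = 0 + 36·t and substitute into x ≡ 4 (mod 11): 36·t ≡ 4 − 0 = 4 (mod 11).
    Reduce coefficients mod 11: 3·t ≡ 4 (mod 11).
    The inverse of 3 mod 11 is 4 (since 3·4 = 12 = 1·11 + 1), so t ≡ 4·4 = 16 ≡ 5 (mod 11).
    Then x = 0 + 36·5 = 180, valid modulo lcm(36, 11) = 396: x ≡ 180 (mod 396).
Verify: 180 mod 9 = 0 ✓, 180 mod 4 = 0 ✓, 180 mod 11 = 4 ✓.

x ≡ 180 (mod 396).


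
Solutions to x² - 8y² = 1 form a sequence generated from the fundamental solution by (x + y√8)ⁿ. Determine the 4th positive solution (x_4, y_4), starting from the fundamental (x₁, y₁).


Step 1: Find the fundamental solution (x₁, y₁) of x² - 8y² = 1.
  Expand √8 as a continued fraction. a₀ = ⌊√8⌋ = 2; iterate m_{k+1} = d_k·a_k − m_k, d_{k+1} = (8 − m_{k+1}²)/d_k, a_{k+1} = ⌊(a₀ + m_{k+1})/d_{k+1}⌋ (starting m₀ = 0, d₀ = 1), with convergents p_k = a_k·p_{k-1} + p_{k-2}, q_k = a_k·q_{k-1} + q_{k-2} (p₋₁ = 1, q₋₁ = 0):
  k = 0: a₀ = 2; p₀/q₀ = 2/1; p₀² − 8·q₀² = 4 − 8 = -4.
  k = 1: m = 2, d = 4, a = ⌊(2 + 2)/4⌋ = 1; p/q = (1·2 + 1)/(1·1 + 0) = 3/1; p² − 8·q² = 9 − 8 = 1.
  The first convergent with p² − 8·q² = 1 gives the fundamental solution (x₁, y₁) = (3, 1).
Step 2: Apply the recurrence (x_{n+1}, y_{n+1}) = (x₁x_n + 8y₁y_n, x₁y_n + y₁x_n) repeatedly.
  From (x_1, y_1) = (3, 1): x_2 = 3·3 + 8·1·1 = 17; y_2 = 3·1 + 1·3 = 6.
  From (x_2, y_2) = (17, 6): x_3 = 3·17 + 8·1·6 = 99; y_3 = 3·6 + 1·17 = 35.
  From (x_3, y_3) = (99, 35): x_4 = 3·99 + 8·1·35 = 577; y_4 = 3·35 + 1·99 = 204.
Step 3: Verify x_4² - 8·y_4² = 332929 - 332928 = 1 (should be 1). ✓

(x_1, y_1) = (3, 1); (x_4, y_4) = (577, 204).


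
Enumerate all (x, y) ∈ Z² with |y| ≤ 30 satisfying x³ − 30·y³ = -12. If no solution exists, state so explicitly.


The equation is x³ - 30y³ = -12. For fixed y, x³ = 30·y³ − 12, so a solution requires the RHS to be a perfect cube.
Strategy: iterate y from -30 to 30, compute RHS = 30·y³ − 12, and check whether it is a (positive or negative) perfect cube.
Check small values of y:
  y = 0: RHS = -12 is not a perfect cube.
  y = 1: RHS = 18 is not a perfect cube.
  y = -1: RHS = -42 is not a perfect cube.
  y = 2: RHS = 228 is not a perfect cube.
  y = -2: RHS = -252 is not a perfect cube.
  y = 3: RHS = 798 is not a perfect cube.
  y = -3: RHS = -822 is not a perfect cube.
Continuing the search up to |y| = 30 finds no solutions either.
No (x, y) in the scanned range satisfies the equation.

No integer solutions with |y| ≤ 30.


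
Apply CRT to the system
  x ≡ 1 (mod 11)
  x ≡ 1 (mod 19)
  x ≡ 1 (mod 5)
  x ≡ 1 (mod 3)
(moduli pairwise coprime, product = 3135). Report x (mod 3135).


Product of moduli M = 11 · 19 · 5 · 3 = 3135.
Merge one congruence at a time:
  Start: x ≡ 1 (mod 11).
  Combine with x ≡ 1 (mod 19); new modulus lcm = 209.
    Write x = 1 + 11·t and substitute into x ≡ 1 (mod 19): 11·t ≡ 1 − 1 = 0 (mod 19).
    The inverse of 11 mod 19 is 7 (since 11·7 = 77 = 4·19 + 1), so t ≡ 7·0 = 0 ≡ 0 (mod 19).
    Then x = 1 + 11·0 = 1, valid modulo lcm(11, 19) = 209: x ≡ 1 (mod 209).
  Combine with x ≡ 1 (mod 5); new modulus lcm = 1045.
    Write x = 1 + 209·t and substitute into x ≡ 1 (mod 5): 209·t ≡ 1 − 1 = 0 (mod 5).
    Reduce coefficients mod 5: 4·t ≡ 0 (mod 5).
    The inverse of 4 mod 5 is 4 (since 4·4 = 16 = 3·5 + 1), so t ≡ 4·0 = 0 ≡ 0 (mod 5).
    Then x = 1 + 209·0 = 1, valid modulo lcm(209, 5) = 1045: x ≡ 1 (mod 1045).
  Combine with x ≡ 1 (mod 3); new modulus lcm = 3135.
    Write x = 1 + 1045·t and substitute into x ≡ 1 (mod 3): 1045·t ≡ 1 − 1 = 0 (mod 3).
    Reduce coefficients mod 3: 1·t ≡ 0 (mod 3).
    So t ≡ 0 (mod 3).
    Then x = 1 + 1045·0 = 1, valid modulo lcm(1045, 3) = 3135: x ≡ 1 (mod 3135).
Verify against each original: 1 mod 11 = 1, 1 mod 19 = 1, 1 mod 5 = 1, 1 mod 3 = 1.

x ≡ 1 (mod 3135).


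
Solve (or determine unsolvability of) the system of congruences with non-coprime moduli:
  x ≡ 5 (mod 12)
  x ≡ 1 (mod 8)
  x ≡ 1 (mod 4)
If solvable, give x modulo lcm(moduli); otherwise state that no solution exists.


Moduli 12, 8, 4 are not pairwise coprime, so CRT works modulo lcm(m_i) when all pairwise compatibility conditions hold.
Pairwise compatibility: gcd(m_i, m_j) must divide a_i - a_j for every pair.
Merge one congruence at a time:
  Start: x ≡ 5 (mod 12).
  Combine with x ≡ 1 (mod 8): gcd(12, 8) = 4; 1 - 5 = -4, which IS divisible by 4, so compatible.
    Write x = 5 + 12·t and substitute into x ≡ 1 (mod 8): 12·t ≡ 1 − 5 = -4 (mod 8).
    Divide the congruence (and modulus) by g = 4: 3·t ≡ -1 (mod 2).
    Reduce coefficients mod 2: 1·t ≡ 1 (mod 2).
    So t ≡ 1 (mod 2).
    Then x = 5 + 12·1 = 17, valid modulo lcm(12, 8) = 24: x ≡ 17 (mod 24).
  Combine with x ≡ 1 (mod 4): gcd(24, 4) = 4; 1 - 17 = -16, which IS divisible by 4, so compatible.
    Write x = 17 + 24·t and substitute into x ≡ 1 (mod 4): 24·t ≡ 1 − 17 = -16 (mod 4).
    Divide the congruence (and modulus) by g = 4: 6·t ≡ -4 (mod 1).
    Modulo 1 every t works; take t = 0.
    Then x = 17 + 24·0 = 17, valid modulo lcm(24, 4) = 24: x ≡ 17 (mod 24).
Verify: 17 mod 12 = 5, 17 mod 8 = 1, 17 mod 4 = 1.

x ≡ 17 (mod 24).


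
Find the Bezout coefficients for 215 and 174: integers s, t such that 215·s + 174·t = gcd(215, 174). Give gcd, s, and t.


Euclidean algorithm on (215, 174) — divide until remainder is 0:
  215 = 1 · 174 + 41
  174 = 4 · 41 + 10
  41 = 4 · 10 + 1
  10 = 10 · 1 + 0
gcd(215, 174) = 1.
Track Bezout coefficients alongside the remainders: start with r₀ = 215 = a·1 + b·0 (s = 1, t = 0) and r₁ = 174 = a·0 + b·1 (s = 0, t = 1); each new remainder r_{k+1} = r_{k-1} − q_k·r_k inherits s_{k+1} = s_{k-1} − q_k·s_k, t_{k+1} = t_{k-1} − q_k·t_k, so r_k = a·s_k + b·t_k at every step:
  q = 1: r = 41, s = 1 − 1·0 = 1, t = 0 − 1·1 = -1  (check: 215·1 + 174·(-1) = 41)
  q = 4: r = 10, s = 0 − 4·1 = -4, t = 1 − 4·(-1) = 5  (check: 215·(-4) + 174·5 = 10)
  q = 4: r = 1, s = 1 − 4·(-4) = 17, t = -1 − 4·5 = -21  (check: 215·17 + 174·(-21) = 1)
The row with r = 1 (the gcd) gives the Bezout coefficients s = 17, t = -21.
Result: 215 · (17) + 174 · (-21) = 1.

gcd(215, 174) = 1; s = 17, t = -21 (check: 215·17 + 174·(-21) = 1).


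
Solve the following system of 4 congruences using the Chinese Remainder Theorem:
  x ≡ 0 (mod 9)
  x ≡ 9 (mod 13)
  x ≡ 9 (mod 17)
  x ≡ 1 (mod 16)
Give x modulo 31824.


Product of moduli M = 9 · 13 · 17 · 16 = 31824.
Merge one congruence at a time:
  Start: x ≡ 0 (mod 9).
  Combine with x ≡ 9 (mod 13); new modulus lcm = 117.
    Write x = 0 + 9·t and substitute into x ≡ 9 (mod 13): 9·t ≡ 9 − 0 = 9 (mod 13).
    The inverse of 9 mod 13 is 3 (since 9·3 = 27 = 2·13 + 1), so t ≡ 3·9 = 27 ≡ 1 (mod 13).
    Then x = 0 + 9·1 = 9, valid modulo lcm(9, 13) = 117: x ≡ 9 (mod 117).
  Combine with x ≡ 9 (mod 17); new modulus lcm = 1989.
    Write x = 9 + 117·t and substitute into x ≡ 9 (mod 17): 117·t ≡ 9 − 9 = 0 (mod 17).
    Reduce coefficients mod 17: 15·t ≡ 0 (mod 17).
    The inverse of 15 mod 17 is 8 (since 15·8 = 120 = 7·17 + 1), so t ≡ 8·0 = 0 ≡ 0 (mod 17).
    Then x = 9 + 117·0 = 9, valid modulo lcm(117, 17) = 1989: x ≡ 9 (mod 1989).
  Combine with x ≡ 1 (mod 16); new modulus lcm = 31824.
    Write x = 9 + 1989·t and substitute into x ≡ 1 (mod 16): 1989·t ≡ 1 − 9 = -8 (mod 16).
    Reduce coefficients mod 16: 5·t ≡ 8 (mod 16).
    The inverse of 5 mod 16 is 13 (since 5·13 = 65 = 4·16 + 1), so t ≡ 13·8 = 104 ≡ 8 (mod 16).
    Then x = 9 + 1989·8 = 15921, valid modulo lcm(1989, 16) = 31824: x ≡ 15921 (mod 31824).
Verify against each original: 15921 mod 9 = 0, 15921 mod 13 = 9, 15921 mod 17 = 9, 15921 mod 16 = 1.

x ≡ 15921 (mod 31824).


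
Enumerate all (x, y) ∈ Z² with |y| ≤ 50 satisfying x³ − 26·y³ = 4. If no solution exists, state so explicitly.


The equation is x³ - 26y³ = 4. For fixed y, x³ = 26·y³ + 4, so a solution requires the RHS to be a perfect cube.
Strategy: iterate y from -50 to 50, compute RHS = 26·y³ + 4, and check whether it is a (positive or negative) perfect cube.
Check small values of y:
  y = 0: RHS = 4 is not a perfect cube.
  y = 1: RHS = 30 is not a perfect cube.
  y = -1: RHS = -22 is not a perfect cube.
  y = 2: RHS = 212 is not a perfect cube.
  y = -2: RHS = -204 is not a perfect cube.
  y = 3: RHS = 706 is not a perfect cube.
  y = -3: RHS = -698 is not a perfect cube.
Continuing the search up to |y| = 50 finds no solutions either.
No (x, y) in the scanned range satisfies the equation.

No integer solutions with |y| ≤ 50.


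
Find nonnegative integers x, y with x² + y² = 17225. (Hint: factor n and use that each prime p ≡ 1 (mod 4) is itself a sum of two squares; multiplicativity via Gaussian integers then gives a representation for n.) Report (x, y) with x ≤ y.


Step 1: Factor n = 17225 = 5^2 · 13 · 53.
Step 2: Check the mod-4 condition on each prime factor: 5 ≡ 1 (mod 4), exponent 2; 13 ≡ 1 (mod 4), exponent 1; 53 ≡ 1 (mod 4), exponent 1.
All primes ≡ 3 (mod 4) appear to even exponent (or don't appear), so by the two-squares theorem n IS expressible as a sum of two squares.
Step 3: Build a representation. Group n = k² · m with k = 5 and m = 13 · 53 = 689 (a product of primes ≡ 1 (mod 4)); a representation of m scales to one of n via (k·x)² + (k·y)² = k²(x² + y²). Each prime p ≡ 1 (mod 4) is itself a sum of two squares; find a² by testing p − a² for a perfect square:
  13: 13 − 1² = 12, 13 − 2² = 9 = 3² ⇒ 13 = 2² + 3².
  53: 53 − 1² = 52, 53 − 2² = 49 = 7² ⇒ 53 = 2² + 7².
  Combine using the Brahmagupta–Fibonacci identity (a² + b²)(c² + d²) = (ac − bd)² + (ad + bc)² = (ac + bd)² + (ad − bc)²:
  13 · 53 = 689: from (2² + 3²)(2² + 7²), take (2·2 − 3·7, 2·7 + 3·2) = (4 − 21, 14 + 6) = (-17, 20); dropping signs (only squares matter) gives (17, 20); check 17² + 20² = 289 + 400 = 689 ✓.
  Scale by k = 5: (5·17, 5·20) = (85, 100).
Step 4: Order so x ≤ y and verify: 85² + 100² = 7225 + 10000 = 17225 = n. ✓

n = 17225 = 85² + 100² (one valid representation with x ≤ y).


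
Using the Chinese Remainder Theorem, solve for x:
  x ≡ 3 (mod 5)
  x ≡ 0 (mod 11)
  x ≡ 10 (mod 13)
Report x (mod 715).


Moduli 5, 11, 13 are pairwise coprime; by CRT there is a unique solution modulo M = 5 · 11 · 13 = 715.
Solve pairwise, accumulating the modulus:
  Start with x ≡ 3 (mod 5).
  Combine with x ≡ 0 (mod 11): since gcd(5, 11) = 1, we get a unique residue mod 55.
    Write x = 3 + 5·t and substitute into x ≡ 0 (mod 11): 5·t ≡ 0 − 3 = -3 (mod 11).
    Reduce coefficients mod 11: 5·t ≡ 8 (mod 11).
    The inverse of 5 mod 11 is 9 (since 5·9 = 45 = 4·11 + 1), so t ≡ 9·8 = 72 ≡ 6 (mod 11).
    Then x = 3 + 5·6 = 33, valid modulo lcm(5, 11) = 55: x ≡ 33 (mod 55).
  Combine with x ≡ 10 (mod 13): since gcd(55, 13) = 1, we get a unique residue mod 715.
    Write x = 33 + 55·t and substitute into x ≡ 10 (mod 13): 55·t ≡ 10 − 33 = -23 (mod 13).
    Reduce coefficients mod 13: 3·t ≡ 3 (mod 13).
    The inverse of 3 mod 13 is 9 (since 3·9 = 27 = 2·13 + 1), so t ≡ 9·3 = 27 ≡ 1 (mod 13).
    Then x = 33 + 55·1 = 88, valid modulo lcm(55, 13) = 715: x ≡ 88 (mod 715).
Verify: 88 mod 5 = 3 ✓, 88 mod 11 = 0 ✓, 88 mod 13 = 10 ✓.

x ≡ 88 (mod 715).


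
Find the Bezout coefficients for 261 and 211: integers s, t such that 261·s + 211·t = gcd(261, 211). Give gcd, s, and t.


Euclidean algorithm on (261, 211) — divide until remainder is 0:
  261 = 1 · 211 + 50
  211 = 4 · 50 + 11
  50 = 4 · 11 + 6
  11 = 1 · 6 + 5
  6 = 1 · 5 + 1
  5 = 5 · 1 + 0
gcd(261, 211) = 1.
Track Bezout coefficients alongside the remainders: start with r₀ = 261 = a·1 + b·0 (s = 1, t = 0) and r₁ = 211 = a·0 + b·1 (s = 0, t = 1); each new remainder r_{k+1} = r_{k-1} − q_k·r_k inherits s_{k+1} = s_{k-1} − q_k·s_k, t_{k+1} = t_{k-1} − q_k·t_k, so r_k = a·s_k + b·t_k at every step:
  q = 1: r = 50, s = 1 − 1·0 = 1, t = 0 − 1·1 = -1  (check: 261·1 + 211·(-1) = 50)
  q = 4: r = 11, s = 0 − 4·1 = -4, t = 1 − 4·(-1) = 5  (check: 261·(-4) + 211·5 = 11)
  q = 4: r = 6, s = 1 − 4·(-4) = 17, t = -1 − 4·5 = -21  (check: 261·17 + 211·(-21) = 6)
  q = 1: r = 5, s = -4 − 1·17 = -21, t = 5 − 1·(-21) = 26  (check: 261·(-21) + 211·26 = 5)
  q = 1: r = 1, s = 17 − 1·(-21) = 38, t = -21 − 1·26 = -47  (check: 261·38 + 211·(-47) = 1)
The row with r = 1 (the gcd) gives the Bezout coefficients s = 38, t = -47.
Result: 261 · (38) + 211 · (-47) = 1.

gcd(261, 211) = 1; s = 38, t = -47 (check: 261·38 + 211·(-47) = 1).


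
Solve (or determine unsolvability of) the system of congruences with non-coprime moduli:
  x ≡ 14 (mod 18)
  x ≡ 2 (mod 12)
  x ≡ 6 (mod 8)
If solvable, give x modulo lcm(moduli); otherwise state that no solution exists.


Moduli 18, 12, 8 are not pairwise coprime, so CRT works modulo lcm(m_i) when all pairwise compatibility conditions hold.
Pairwise compatibility: gcd(m_i, m_j) must divide a_i - a_j for every pair.
Merge one congruence at a time:
  Start: x ≡ 14 (mod 18).
  Combine with x ≡ 2 (mod 12): gcd(18, 12) = 6; 2 - 14 = -12, which IS divisible by 6, so compatible.
    Write x = 14 + 18·t and substitute into x ≡ 2 (mod 12): 18·t ≡ 2 − 14 = -12 (mod 12).
    Divide the congruence (and modulus) by g = 6: 3·t ≡ -2 (mod 2).
    Reduce coefficients mod 2: 1·t ≡ 0 (mod 2).
    So t ≡ 0 (mod 2).
    Then x = 14 + 18·0 = 14, valid modulo lcm(18, 12) = 36: x ≡ 14 (mod 36).
  Combine with x ≡ 6 (mod 8): gcd(36, 8) = 4; 6 - 14 = -8, which IS divisible by 4, so compatible.
    Write x = 14 + 36·t and substitute into x ≡ 6 (mod 8): 36·t ≡ 6 − 14 = -8 (mod 8).
    Divide the congruence (and modulus) by g = 4: 9·t ≡ -2 (mod 2).
    Reduce coefficients mod 2: 1·t ≡ 0 (mod 2).
    So t ≡ 0 (mod 2).
    Then x = 14 + 36·0 = 14, valid modulo lcm(36, 8) = 72: x ≡ 14 (mod 72).
Verify: 14 mod 18 = 14, 14 mod 12 = 2, 14 mod 8 = 6.

x ≡ 14 (mod 72).


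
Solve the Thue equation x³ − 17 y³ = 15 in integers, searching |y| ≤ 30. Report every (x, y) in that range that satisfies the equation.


The equation is x³ - 17y³ = 15. For fixed y, x³ = 17·y³ + 15, so a solution requires the RHS to be a perfect cube.
Strategy: iterate y from -30 to 30, compute RHS = 17·y³ + 15, and check whether it is a (positive or negative) perfect cube.
Check small values of y:
  y = 0: RHS = 15 is not a perfect cube.
  y = 1: RHS = 32 is not a perfect cube.
  y = -1: RHS = -2 is not a perfect cube.
  y = 2: RHS = 151 is not a perfect cube.
  y = -2: RHS = -121 is not a perfect cube.
  y = 3: RHS = 474 is not a perfect cube.
  y = -3: RHS = -444 is not a perfect cube.
Continuing the search up to |y| = 30 finds no solutions either.
No (x, y) in the scanned range satisfies the equation.

No integer solutions with |y| ≤ 30.


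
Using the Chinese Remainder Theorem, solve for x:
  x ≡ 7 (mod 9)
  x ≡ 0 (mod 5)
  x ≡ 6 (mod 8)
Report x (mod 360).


Moduli 9, 5, 8 are pairwise coprime; by CRT there is a unique solution modulo M = 9 · 5 · 8 = 360.
Solve pairwise, accumulating the modulus:
  Start with x ≡ 7 (mod 9).
  Combine with x ≡ 0 (mod 5): since gcd(9, 5) = 1, we get a unique residue mod 45.
    Write x = 7 + 9·t and substitute into x ≡ 0 (mod 5): 9·t ≡ 0 − 7 = -7 (mod 5).
    Reduce coefficients mod 5: 4·t ≡ 3 (mod 5).
    The inverse of 4 mod 5 is 4 (since 4·4 = 16 = 3·5 + 1), so t ≡ 4·3 = 12 ≡ 2 (mod 5).
    Then x = 7 + 9·2 = 25, valid modulo lcm(9, 5) = 45: x ≡ 25 (mod 45).
  Combine with x ≡ 6 (mod 8): since gcd(45, 8) = 1, we get a unique residue mod 360.
    Write x = 25 + 45·t and substitute into x ≡ 6 (mod 8): 45·t ≡ 6 − 25 = -19 (mod 8).
    Reduce coefficients mod 8: 5·t ≡ 5 (mod 8).
    The inverse of 5 mod 8 is 5 (since 5·5 = 25 = 3·8 + 1), so t ≡ 5·5 = 25 ≡ 1 (mod 8).
    Then x = 25 + 45·1 = 70, valid modulo lcm(45, 8) = 360: x ≡ 70 (mod 360).
Verify: 70 mod 9 = 7 ✓, 70 mod 5 = 0 ✓, 70 mod 8 = 6 ✓.

x ≡ 70 (mod 360).


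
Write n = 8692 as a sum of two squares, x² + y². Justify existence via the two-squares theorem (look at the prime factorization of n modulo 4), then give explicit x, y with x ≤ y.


Step 1: Factor n = 8692 = 2^2 · 41 · 53.
Step 2: Check the mod-4 condition on each prime factor: 2 = 2 (special); 41 ≡ 1 (mod 4), exponent 1; 53 ≡ 1 (mod 4), exponent 1.
All primes ≡ 3 (mod 4) appear to even exponent (or don't appear), so by the two-squares theorem n IS expressible as a sum of two squares.
Step 3: Build a representation. Group n = k² · m with k = 2 and m = 41 · 53 = 2173 (a product of primes ≡ 1 (mod 4)); a representation of m scales to one of n via (k·x)² + (k·y)² = k²(x² + y²). Each prime p ≡ 1 (mod 4) is itself a sum of two squares; find a² by testing p − a² for a perfect square:
  41: 41 − 1² = 40, 41 − 2² = 37, 41 − 3² = 32, 41 − 4² = 25 = 5² ⇒ 41 = 4² + 5².
  53: 53 − 1² = 52, 53 − 2² = 49 = 7² ⇒ 53 = 2² + 7².
  Combine using the Brahmagupta–Fibonacci identity (a² + b²)(c² + d²) = (ac − bd)² + (ad + bc)² = (ac + bd)² + (ad − bc)²:
  41 · 53 = 2173: from (4² + 5²)(2² + 7²), take (4·2 − 5·7, 4·7 + 5·2) = (8 − 35, 28 + 10) = (-27, 38); dropping signs (only squares matter) gives (27, 38); check 27² + 38² = 729 + 1444 = 2173 ✓.
  Scale by k = 2: (2·27, 2·38) = (54, 76).
Step 4: Order so x ≤ y and verify: 54² + 76² = 2916 + 5776 = 8692 = n. ✓

n = 8692 = 54² + 76² (one valid representation with x ≤ y).


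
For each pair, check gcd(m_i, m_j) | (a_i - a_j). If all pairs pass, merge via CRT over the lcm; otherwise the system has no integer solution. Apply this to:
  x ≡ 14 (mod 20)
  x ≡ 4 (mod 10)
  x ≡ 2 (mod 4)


Moduli 20, 10, 4 are not pairwise coprime, so CRT works modulo lcm(m_i) when all pairwise compatibility conditions hold.
Pairwise compatibility: gcd(m_i, m_j) must divide a_i - a_j for every pair.
Merge one congruence at a time:
  Start: x ≡ 14 (mod 20).
  Combine with x ≡ 4 (mod 10): gcd(20, 10) = 10; 4 - 14 = -10, which IS divisible by 10, so compatible.
    Write x = 14 + 20·t and substitute into x ≡ 4 (mod 10): 20·t ≡ 4 − 14 = -10 (mod 10).
    Divide the congruence (and modulus) by g = 10: 2·t ≡ -1 (mod 1).
    Modulo 1 every t works; take t = 0.
    Then x = 14 + 20·0 = 14, valid modulo lcm(20, 10) = 20: x ≡ 14 (mod 20).
  Combine with x ≡ 2 (mod 4): gcd(20, 4) = 4; 2 - 14 = -12, which IS divisible by 4, so compatible.
    Write x = 14 + 20·t and substitute into x ≡ 2 (mod 4): 20·t ≡ 2 − 14 = -12 (mod 4).
    Divide the congruence (and modulus) by g = 4: 5·t ≡ -3 (mod 1).
    Modulo 1 every t works; take t = 0.
    Then x = 14 + 20·0 = 14, valid modulo lcm(20, 4) = 20: x ≡ 14 (mod 20).
Verify: 14 mod 20 = 14, 14 mod 10 = 4, 14 mod 4 = 2.

x ≡ 14 (mod 20).


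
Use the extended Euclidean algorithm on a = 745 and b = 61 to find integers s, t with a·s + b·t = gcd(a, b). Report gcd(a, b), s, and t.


Euclidean algorithm on (745, 61) — divide until remainder is 0:
  745 = 12 · 61 + 13
  61 = 4 · 13 + 9
  13 = 1 · 9 + 4
  9 = 2 · 4 + 1
  4 = 4 · 1 + 0
gcd(745, 61) = 1.
Track Bezout coefficients alongside the remainders: start with r₀ = 745 = a·1 + b·0 (s = 1, t = 0) and r₁ = 61 = a·0 + b·1 (s = 0, t = 1); each new remainder r_{k+1} = r_{k-1} − q_k·r_k inherits s_{k+1} = s_{k-1} − q_k·s_k, t_{k+1} = t_{k-1} − q_k·t_k, so r_k = a·s_k + b·t_k at every step:
  q = 12: r = 13, s = 1 − 12·0 = 1, t = 0 − 12·1 = -12  (check: 745·1 + 61·(-12) = 13)
  q = 4: r = 9, s = 0 − 4·1 = -4, t = 1 − 4·(-12) = 49  (check: 745·(-4) + 61·49 = 9)
  q = 1: r = 4, s = 1 − 1·(-4) = 5, t = -12 − 1·49 = -61  (check: 745·5 + 61·(-61) = 4)
  q = 2: r = 1, s = -4 − 2·5 = -14, t = 49 − 2·(-61) = 171  (check: 745·(-14) + 61·171 = 1)
The row with r = 1 (the gcd) gives the Bezout coefficients s = -14, t = 171.
Result: 745 · (-14) + 61 · (171) = 1.

gcd(745, 61) = 1; s = -14, t = 171 (check: 745·(-14) + 61·171 = 1).
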